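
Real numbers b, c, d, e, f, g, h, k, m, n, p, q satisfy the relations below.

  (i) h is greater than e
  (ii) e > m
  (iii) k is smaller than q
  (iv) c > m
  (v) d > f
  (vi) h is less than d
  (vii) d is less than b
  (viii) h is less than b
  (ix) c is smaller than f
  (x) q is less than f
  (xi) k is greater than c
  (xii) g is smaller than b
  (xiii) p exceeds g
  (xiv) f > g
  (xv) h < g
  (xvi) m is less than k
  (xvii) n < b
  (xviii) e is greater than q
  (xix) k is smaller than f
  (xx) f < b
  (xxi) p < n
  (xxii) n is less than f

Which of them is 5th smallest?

e

Piecing the relations together gives one ordering: m < c < k < q < e < h < g < p < n < f < d < b.
Counting 5 from the smallest end gives e.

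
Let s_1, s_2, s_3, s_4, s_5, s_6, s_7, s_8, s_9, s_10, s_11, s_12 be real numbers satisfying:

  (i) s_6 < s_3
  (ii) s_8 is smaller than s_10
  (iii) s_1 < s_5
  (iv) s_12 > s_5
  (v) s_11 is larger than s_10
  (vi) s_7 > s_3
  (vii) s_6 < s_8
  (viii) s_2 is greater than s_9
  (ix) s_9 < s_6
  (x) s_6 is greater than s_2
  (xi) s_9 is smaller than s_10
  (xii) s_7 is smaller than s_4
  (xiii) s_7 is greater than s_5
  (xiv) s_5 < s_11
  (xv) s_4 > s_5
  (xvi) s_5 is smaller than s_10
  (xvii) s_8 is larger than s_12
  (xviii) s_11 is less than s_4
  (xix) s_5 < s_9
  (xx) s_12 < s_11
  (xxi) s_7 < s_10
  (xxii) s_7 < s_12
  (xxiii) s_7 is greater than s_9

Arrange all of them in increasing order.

Each adjacent pair is fixed by a given relation: s_1 < s_5; s_5 < s_9; s_9 < s_2; s_2 < s_6; s_6 < s_3; s_3 < s_7; s_7 < s_12; s_12 < s_8; s_8 < s_10; s_10 < s_11; s_11 < s_4. Chaining them end to end gives the full order.

s_1 < s_5 < s_9 < s_2 < s_6 < s_3 < s_7 < s_12 < s_8 < s_10 < s_11 < s_4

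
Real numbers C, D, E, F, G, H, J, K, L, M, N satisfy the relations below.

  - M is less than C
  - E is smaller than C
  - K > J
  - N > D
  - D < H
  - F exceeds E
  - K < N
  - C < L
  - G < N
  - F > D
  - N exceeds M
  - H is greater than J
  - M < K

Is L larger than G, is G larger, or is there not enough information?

undetermined

Following every chain through G: above G we get N.
L is not reached, and no chain runs the other way from L to G.
So the given relations leave the order of G and L undetermined.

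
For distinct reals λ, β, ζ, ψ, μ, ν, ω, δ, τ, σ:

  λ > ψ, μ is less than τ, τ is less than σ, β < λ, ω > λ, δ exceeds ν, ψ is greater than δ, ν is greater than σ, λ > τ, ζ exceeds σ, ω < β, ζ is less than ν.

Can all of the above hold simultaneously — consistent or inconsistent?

We have β < λ stated directly, yet also λ < ω < β by chaining the others — so λ < β. Contradiction.

inconsistent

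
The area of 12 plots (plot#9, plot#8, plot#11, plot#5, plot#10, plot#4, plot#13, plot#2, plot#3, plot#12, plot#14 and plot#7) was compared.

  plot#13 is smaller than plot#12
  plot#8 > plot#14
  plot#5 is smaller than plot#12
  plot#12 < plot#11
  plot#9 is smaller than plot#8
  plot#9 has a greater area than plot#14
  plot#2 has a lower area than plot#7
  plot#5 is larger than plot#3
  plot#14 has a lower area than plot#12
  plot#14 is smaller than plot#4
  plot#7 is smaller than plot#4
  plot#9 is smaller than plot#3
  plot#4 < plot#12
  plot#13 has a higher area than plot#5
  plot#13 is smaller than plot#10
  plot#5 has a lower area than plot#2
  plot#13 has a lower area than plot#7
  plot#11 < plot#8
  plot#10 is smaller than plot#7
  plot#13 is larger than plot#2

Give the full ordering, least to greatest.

plot#14 < plot#9 < plot#3 < plot#5 < plot#2 < plot#13 < plot#10 < plot#7 < plot#4 < plot#12 < plot#11 < plot#8

Nothing is placed below plot#14, so it is least; from there plot#14 < plot#9; plot#9 < plot#3; plot#3 < plot#5; plot#5 < plot#2; plot#2 < plot#13; plot#13 < plot#10; plot#10 < plot#7; plot#7 < plot#4; plot#4 < plot#12; plot#12 < plot#11; plot#11 < plot#8, each given directly.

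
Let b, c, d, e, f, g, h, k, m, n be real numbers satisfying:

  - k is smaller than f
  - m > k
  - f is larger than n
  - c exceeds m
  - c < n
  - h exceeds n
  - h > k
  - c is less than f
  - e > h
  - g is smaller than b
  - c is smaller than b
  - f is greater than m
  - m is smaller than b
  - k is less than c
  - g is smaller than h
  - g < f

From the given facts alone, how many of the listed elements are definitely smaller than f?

From f the given relations immediately reach k, g, m, c, n.
Nothing else is reachable below f; 5 in all.

5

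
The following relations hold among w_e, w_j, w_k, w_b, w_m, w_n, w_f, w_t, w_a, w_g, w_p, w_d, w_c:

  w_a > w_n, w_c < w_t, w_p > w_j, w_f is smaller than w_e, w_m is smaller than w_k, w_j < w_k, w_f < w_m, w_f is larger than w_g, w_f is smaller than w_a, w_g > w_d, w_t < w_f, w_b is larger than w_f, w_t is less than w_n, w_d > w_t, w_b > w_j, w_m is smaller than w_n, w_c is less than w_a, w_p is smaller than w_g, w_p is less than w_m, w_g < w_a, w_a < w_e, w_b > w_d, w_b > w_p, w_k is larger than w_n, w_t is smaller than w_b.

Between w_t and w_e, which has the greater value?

w_t < w_d and w_d < w_g give w_t < w_g.
Then w_g < w_f extends the chain to w_f.
Then w_f < w_m extends the chain to w_m.
Then w_m < w_n extends the chain to w_n.
Then w_n < w_a extends the chain to w_a.
Then w_a < w_e extends the chain to w_e.
So w_t < w_e; w_e is the larger of the two.

w_e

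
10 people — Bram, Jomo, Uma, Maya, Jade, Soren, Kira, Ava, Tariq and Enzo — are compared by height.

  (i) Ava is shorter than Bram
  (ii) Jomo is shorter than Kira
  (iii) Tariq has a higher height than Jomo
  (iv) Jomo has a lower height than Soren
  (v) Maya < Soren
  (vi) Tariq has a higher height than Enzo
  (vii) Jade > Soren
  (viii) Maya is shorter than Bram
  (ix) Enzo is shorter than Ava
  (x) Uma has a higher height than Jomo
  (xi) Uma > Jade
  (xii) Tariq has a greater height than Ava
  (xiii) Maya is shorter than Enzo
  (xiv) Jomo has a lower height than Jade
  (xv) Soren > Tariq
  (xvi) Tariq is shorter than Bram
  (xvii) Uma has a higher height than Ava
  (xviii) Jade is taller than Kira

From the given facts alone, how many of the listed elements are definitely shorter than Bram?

The elements the relations force below Bram are Jomo, Maya, Enzo, Ava, Tariq — no chain reaches any other.
That is 5.

5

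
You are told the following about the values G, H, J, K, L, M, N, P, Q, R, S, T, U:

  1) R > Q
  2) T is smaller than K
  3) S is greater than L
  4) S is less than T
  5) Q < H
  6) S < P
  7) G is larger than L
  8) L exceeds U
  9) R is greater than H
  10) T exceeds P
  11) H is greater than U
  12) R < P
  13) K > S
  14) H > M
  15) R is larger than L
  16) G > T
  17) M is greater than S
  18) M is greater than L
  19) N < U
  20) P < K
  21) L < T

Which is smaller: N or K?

N < U and U < L give N < L.
With L < S: N < U < L < S.
With S < M: N < U < L < S < M.
With M < H: N < U < L < S < M < H.
With H < R: N < U < L < S < M < H < R.
With R < P: N < U < L < S < M < H < R < P.
With P < T: N < U < L < S < M < H < R < P < T.
With T < K: N < U < L < S < M < H < R < P < T < K.
So N < K; N is the smaller of the two.

N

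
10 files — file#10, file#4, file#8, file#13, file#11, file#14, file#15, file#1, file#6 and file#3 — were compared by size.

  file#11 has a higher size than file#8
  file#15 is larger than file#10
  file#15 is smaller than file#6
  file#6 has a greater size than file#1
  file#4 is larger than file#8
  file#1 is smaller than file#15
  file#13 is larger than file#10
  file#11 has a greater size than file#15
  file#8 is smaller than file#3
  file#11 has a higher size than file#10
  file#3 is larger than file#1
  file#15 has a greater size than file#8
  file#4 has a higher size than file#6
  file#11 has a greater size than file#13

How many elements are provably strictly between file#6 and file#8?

1

The relations place file#8 below file#6. An element lies strictly between them when it is forced above file#8 and also forced below file#6.
Above file#8: {file#15, file#3, file#11, file#4}. Below file#6: {file#10, file#1, file#15}.
Intersection: {file#15} — 1.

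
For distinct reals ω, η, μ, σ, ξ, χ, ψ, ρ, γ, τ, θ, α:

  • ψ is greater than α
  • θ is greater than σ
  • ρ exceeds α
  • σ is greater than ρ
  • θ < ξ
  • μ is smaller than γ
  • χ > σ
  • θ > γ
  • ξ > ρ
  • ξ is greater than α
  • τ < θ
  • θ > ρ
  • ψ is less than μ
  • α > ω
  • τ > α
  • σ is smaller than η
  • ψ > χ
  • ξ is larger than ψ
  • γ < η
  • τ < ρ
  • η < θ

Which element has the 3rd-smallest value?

The consecutive relations fix a unique order: ω < α < τ < ρ < σ < χ < ψ < μ < γ < η < θ < ξ.
Counting 3 from the smallest end gives τ.

τ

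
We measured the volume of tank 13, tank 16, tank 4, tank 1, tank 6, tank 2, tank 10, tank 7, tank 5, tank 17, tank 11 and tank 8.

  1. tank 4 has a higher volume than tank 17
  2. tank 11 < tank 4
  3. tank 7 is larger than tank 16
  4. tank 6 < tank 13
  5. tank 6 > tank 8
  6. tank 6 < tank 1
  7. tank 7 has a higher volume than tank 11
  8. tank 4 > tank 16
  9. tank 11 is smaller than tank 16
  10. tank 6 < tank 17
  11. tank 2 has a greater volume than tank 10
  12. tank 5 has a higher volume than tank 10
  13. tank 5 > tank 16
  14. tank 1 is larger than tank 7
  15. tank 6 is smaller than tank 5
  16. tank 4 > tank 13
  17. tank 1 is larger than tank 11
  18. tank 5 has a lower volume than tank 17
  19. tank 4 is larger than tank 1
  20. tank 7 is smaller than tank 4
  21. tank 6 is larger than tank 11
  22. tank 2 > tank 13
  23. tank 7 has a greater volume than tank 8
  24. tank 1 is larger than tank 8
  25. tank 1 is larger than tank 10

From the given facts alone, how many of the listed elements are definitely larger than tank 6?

6

The elements the relations force above tank 6 are tank 1, tank 13, tank 5, tank 17, tank 2, tank 4 — no chain reaches any other.
That is 6.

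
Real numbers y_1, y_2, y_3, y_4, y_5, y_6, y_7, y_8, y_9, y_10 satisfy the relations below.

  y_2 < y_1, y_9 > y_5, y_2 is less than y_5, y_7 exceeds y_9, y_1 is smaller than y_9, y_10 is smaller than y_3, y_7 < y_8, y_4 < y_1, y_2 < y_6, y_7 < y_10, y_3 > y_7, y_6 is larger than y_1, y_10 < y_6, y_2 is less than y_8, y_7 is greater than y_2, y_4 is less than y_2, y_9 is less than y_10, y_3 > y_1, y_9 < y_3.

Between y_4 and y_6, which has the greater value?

y_6

Following the relations from y_4: y_4 < y_2 < y_1 < y_9 < y_7 < y_10 < y_6.
So y_4 < y_6; y_6 is the larger of the two.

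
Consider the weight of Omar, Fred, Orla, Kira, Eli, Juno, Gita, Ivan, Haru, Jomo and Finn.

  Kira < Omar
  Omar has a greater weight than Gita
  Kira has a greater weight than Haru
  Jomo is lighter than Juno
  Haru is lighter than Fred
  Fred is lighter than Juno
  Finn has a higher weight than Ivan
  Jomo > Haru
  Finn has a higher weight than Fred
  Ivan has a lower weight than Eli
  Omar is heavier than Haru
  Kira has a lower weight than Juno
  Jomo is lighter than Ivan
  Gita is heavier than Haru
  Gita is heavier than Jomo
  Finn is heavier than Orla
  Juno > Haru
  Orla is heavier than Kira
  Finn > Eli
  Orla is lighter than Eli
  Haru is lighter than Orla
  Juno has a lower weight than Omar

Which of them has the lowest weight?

Chaining upward from Haru: directly above it, Kira, Fred, Jomo, Orla, Juno, Gita, Omar; then Ivan, Eli, Finn.
That covers every other element, and nothing is given below Haru, so Haru is the lowest weight.

Haru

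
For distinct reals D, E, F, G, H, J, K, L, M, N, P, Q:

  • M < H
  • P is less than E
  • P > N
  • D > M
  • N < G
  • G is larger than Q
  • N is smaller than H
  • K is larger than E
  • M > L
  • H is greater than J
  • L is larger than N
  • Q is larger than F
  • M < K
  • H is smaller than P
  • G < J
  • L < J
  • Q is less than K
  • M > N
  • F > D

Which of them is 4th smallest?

Piecing the relations together gives one ordering: N < L < M < D < F < Q < G < J < H < P < E < K.
Counting 4 from the smallest end gives D.

D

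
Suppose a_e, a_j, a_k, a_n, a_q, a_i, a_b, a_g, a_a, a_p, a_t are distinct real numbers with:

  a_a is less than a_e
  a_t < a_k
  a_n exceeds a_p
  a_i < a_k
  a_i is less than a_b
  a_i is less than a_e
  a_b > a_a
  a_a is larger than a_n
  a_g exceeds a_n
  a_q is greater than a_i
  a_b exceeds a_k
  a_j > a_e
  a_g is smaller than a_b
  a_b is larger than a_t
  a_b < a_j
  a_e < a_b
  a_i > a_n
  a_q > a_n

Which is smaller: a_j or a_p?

a_p

Link the given pairs in sequence: a_p < a_n; a_n < a_a; a_a < a_e; a_e < a_b; a_b < a_j.
Together: a_p < a_n < a_a < a_e < a_b < a_j.
So a_p < a_j; a_p is the smaller of the two.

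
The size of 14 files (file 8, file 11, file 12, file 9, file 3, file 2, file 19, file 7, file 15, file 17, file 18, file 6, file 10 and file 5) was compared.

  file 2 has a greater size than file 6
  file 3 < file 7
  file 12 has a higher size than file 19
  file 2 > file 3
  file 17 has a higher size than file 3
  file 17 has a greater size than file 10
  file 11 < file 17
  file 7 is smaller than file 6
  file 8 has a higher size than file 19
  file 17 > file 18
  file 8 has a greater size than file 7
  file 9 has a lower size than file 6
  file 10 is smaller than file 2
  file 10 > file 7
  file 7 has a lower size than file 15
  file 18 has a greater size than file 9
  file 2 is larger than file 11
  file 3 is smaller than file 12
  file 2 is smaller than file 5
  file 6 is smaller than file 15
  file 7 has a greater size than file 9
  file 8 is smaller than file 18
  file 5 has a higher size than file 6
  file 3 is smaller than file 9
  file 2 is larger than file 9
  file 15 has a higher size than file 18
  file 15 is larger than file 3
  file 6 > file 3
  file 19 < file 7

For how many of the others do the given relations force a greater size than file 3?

11

From file 3 the given relations immediately reach file 9, file 7, file 6, file 12, file 2, file 15, file 17.
From those, file 8, file 18, file 10, file 5 — 11 in total.
Nothing else is reachable above file 3; 11 in all.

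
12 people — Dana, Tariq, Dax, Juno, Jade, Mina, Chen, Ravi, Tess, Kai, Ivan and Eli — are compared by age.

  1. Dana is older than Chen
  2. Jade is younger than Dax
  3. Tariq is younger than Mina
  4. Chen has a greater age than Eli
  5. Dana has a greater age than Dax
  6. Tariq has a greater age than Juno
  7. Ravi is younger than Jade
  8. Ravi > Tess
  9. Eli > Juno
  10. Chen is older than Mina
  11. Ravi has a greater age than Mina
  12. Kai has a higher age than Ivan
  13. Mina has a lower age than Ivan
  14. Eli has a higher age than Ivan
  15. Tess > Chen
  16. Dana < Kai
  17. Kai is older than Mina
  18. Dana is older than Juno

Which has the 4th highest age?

Chaining the given pairs: Juno < Tariq < Mina < Ivan < Eli < Chen < Tess < Ravi < Jade < Dax < Dana < Kai.
Counting 4 from the largest end gives Jade.

Jade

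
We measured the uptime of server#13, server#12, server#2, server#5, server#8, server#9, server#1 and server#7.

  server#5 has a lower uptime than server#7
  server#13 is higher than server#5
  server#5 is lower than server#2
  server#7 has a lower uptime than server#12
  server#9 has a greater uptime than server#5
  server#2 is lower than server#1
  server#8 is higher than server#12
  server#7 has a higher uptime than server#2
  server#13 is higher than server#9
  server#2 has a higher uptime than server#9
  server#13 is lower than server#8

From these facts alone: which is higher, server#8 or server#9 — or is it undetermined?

server#8

Chaining the given relations: server#9 < server#2 < server#7 < server#12 < server#8.
So server#8 is higher.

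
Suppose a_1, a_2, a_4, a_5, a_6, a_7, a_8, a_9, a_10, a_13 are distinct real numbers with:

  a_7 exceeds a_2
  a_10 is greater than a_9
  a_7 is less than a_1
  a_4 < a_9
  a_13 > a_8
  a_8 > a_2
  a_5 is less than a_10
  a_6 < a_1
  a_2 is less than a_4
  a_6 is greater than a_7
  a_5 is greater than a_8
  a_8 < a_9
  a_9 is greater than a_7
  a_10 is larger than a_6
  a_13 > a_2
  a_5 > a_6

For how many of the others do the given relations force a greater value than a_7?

From a_7 the given relations immediately reach a_6, a_1, a_9.
From those, a_5, a_10 — 5 in total.
No other element is forced above a_7 by the given relations, so the count is 5.

5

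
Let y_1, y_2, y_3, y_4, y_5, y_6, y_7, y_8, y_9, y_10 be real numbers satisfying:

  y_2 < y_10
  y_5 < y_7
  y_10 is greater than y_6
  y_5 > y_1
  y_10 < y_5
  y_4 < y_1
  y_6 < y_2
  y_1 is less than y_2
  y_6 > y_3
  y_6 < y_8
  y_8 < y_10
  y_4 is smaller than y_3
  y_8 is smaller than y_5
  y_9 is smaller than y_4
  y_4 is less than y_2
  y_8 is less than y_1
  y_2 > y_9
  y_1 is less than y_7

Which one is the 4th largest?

y_2

Piecing the relations together gives one ordering: y_9 < y_4 < y_3 < y_6 < y_8 < y_1 < y_2 < y_10 < y_5 < y_7.
Counting 4 from the largest end gives y_2.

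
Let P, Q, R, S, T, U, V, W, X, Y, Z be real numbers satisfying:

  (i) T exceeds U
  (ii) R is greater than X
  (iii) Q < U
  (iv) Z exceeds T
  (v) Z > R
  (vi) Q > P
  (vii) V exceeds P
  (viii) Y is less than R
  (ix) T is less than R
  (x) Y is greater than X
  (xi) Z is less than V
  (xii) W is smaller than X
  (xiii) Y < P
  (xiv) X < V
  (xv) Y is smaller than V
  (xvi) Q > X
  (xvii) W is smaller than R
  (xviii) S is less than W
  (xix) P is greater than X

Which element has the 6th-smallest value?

Piecing the relations together gives one ordering: S < W < X < Y < P < Q < U < T < R < Z < V.
Counting 6 from the smallest end gives Q.

Q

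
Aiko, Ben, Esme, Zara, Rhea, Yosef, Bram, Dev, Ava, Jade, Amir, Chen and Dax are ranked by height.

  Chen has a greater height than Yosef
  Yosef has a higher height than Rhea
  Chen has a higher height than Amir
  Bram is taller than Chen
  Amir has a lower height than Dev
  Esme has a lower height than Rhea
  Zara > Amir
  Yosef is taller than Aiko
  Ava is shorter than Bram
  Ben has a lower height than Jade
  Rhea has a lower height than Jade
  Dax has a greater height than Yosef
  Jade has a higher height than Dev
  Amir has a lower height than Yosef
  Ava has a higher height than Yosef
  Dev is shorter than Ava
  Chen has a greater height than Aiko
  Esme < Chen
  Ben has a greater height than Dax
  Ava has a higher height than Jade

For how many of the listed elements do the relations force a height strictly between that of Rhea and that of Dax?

1

Chaining upward from Rhea reaches: Yosef, Ben, Chen, Jade, Ava, Bram.
Chaining downward from Dax reaches: Esme, Aiko, Amir, Yosef.
Strictly between Rhea and Dax are those in both lists: Yosef — 1 element.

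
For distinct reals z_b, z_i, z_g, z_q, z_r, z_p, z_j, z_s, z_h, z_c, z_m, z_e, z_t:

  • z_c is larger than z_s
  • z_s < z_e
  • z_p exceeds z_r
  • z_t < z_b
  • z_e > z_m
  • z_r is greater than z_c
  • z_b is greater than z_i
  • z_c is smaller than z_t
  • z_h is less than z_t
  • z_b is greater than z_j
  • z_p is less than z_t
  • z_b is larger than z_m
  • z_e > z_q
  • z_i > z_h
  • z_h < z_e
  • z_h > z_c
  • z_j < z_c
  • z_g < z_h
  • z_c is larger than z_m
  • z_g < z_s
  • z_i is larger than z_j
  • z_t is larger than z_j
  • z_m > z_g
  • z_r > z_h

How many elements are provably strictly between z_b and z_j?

The relations place z_j below z_b. An element lies strictly between them when it is forced above z_j and also forced below z_b.
Above z_j: {z_c, z_h, z_r, z_i, z_p, z_e, z_t}. Below z_b: {z_g, z_s, z_m, z_c, z_h, z_r, z_i, z_p, z_t}.
Intersection: {z_c, z_h, z_r, z_i, z_p, z_t} — 6.

6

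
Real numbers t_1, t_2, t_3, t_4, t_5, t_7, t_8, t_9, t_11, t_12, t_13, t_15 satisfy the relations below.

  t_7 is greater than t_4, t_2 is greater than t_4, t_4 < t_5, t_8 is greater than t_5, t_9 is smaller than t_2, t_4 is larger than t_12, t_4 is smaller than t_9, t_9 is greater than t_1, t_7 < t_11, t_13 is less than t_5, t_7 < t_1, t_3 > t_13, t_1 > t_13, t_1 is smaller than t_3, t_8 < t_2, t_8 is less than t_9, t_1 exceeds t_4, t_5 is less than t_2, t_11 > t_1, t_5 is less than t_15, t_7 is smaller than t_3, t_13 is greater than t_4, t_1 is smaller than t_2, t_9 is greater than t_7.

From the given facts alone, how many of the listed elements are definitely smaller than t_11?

From t_11 the given relations immediately reach t_7, t_1.
From those, t_4, t_13 — 4 in total.
From those, t_12 — 5 in total.
Nothing else is reachable below t_11; 5 in all.

5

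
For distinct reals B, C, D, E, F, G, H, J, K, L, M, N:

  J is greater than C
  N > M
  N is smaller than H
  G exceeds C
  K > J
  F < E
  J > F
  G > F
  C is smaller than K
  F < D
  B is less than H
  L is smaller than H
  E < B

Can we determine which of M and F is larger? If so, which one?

undetermined

Following every chain through M: above M we get N, H.
F is not reached, and no chain runs the other way from F to M.
So the given relations leave the order of M and F undetermined.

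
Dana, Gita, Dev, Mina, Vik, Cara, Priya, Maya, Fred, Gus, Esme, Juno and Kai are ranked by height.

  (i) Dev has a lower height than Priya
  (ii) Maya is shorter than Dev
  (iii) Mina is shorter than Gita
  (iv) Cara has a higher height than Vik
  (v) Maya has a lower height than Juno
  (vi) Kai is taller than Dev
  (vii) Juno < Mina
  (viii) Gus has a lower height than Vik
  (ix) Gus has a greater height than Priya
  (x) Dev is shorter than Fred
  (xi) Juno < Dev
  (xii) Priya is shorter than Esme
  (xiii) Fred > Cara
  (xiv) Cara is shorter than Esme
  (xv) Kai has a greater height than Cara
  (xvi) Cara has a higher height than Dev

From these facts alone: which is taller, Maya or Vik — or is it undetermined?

Vik

Maya < Juno and Juno < Dev give Maya < Dev.
With Dev < Priya: Maya < Juno < Dev < Priya.
With Priya < Gus: Maya < Juno < Dev < Priya < Gus.
With Gus < Vik: Maya < Juno < Dev < Priya < Gus < Vik.
So Vik is taller.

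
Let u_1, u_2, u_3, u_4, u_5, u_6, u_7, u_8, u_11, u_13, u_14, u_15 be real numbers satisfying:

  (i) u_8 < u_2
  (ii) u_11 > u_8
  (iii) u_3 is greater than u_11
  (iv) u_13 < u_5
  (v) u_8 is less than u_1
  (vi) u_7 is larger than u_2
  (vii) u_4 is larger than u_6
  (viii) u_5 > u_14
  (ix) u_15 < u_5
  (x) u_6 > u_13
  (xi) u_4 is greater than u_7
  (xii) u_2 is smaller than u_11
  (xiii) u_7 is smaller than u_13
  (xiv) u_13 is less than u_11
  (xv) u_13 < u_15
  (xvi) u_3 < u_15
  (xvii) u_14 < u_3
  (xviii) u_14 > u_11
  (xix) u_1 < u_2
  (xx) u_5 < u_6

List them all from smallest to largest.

u_8 < u_1 < u_2 < u_7 < u_13 < u_11 < u_14 < u_3 < u_15 < u_5 < u_6 < u_4

Nothing is placed below u_8, so it is least; from there u_8 < u_1; u_1 < u_2; u_2 < u_7; u_7 < u_13; u_13 < u_11; u_11 < u_14; u_14 < u_3; u_3 < u_15; u_15 < u_5; u_5 < u_6; u_6 < u_4, each given directly.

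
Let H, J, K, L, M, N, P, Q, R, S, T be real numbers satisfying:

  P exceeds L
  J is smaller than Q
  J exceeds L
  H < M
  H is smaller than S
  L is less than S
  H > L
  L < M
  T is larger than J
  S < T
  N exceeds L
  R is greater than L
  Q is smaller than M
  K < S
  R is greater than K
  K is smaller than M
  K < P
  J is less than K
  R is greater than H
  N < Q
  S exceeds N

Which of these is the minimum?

L

H is not least since L < H; J is not least since L < J; N is not least since L < N; K is not least since J < K; P is not least since L < P; Q is not least since N < Q; R is not least since L < R; S is not least since L < S; T is not least since S < T; M is not least since L < M.
Only L has nothing below it, so L is the minimum.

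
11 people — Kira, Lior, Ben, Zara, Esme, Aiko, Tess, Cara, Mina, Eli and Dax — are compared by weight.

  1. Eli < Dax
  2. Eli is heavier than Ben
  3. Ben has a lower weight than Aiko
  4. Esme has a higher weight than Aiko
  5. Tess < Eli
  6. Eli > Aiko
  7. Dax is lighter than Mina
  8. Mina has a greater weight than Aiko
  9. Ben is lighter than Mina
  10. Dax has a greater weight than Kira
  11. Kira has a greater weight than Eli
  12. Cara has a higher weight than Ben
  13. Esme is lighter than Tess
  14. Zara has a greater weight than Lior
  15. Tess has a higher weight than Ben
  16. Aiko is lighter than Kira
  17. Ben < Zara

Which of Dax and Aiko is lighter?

Aiko < Esme and Esme < Tess give Aiko < Tess.
Then Tess < Eli extends the chain to Eli.
With Eli < Kira: Aiko < Esme < Tess < Eli < Kira.
With Kira < Dax: Aiko < Esme < Tess < Eli < Kira < Dax.
So Aiko < Dax; Aiko is the lighter of the two.

Aiko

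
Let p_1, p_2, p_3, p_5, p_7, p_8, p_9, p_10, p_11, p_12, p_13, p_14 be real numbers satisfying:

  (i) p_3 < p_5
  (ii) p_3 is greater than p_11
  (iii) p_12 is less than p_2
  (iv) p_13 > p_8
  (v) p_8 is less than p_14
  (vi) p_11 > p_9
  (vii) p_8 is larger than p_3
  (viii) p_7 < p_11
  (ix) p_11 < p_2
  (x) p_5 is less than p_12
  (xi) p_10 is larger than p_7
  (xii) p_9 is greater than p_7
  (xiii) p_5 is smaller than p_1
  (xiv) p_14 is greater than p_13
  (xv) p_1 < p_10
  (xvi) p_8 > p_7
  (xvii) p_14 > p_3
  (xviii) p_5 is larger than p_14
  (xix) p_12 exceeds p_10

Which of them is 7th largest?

Chaining the given pairs: p_7 < p_9 < p_11 < p_3 < p_8 < p_13 < p_14 < p_5 < p_1 < p_10 < p_12 < p_2.
The 7th largest is p_13.

p_13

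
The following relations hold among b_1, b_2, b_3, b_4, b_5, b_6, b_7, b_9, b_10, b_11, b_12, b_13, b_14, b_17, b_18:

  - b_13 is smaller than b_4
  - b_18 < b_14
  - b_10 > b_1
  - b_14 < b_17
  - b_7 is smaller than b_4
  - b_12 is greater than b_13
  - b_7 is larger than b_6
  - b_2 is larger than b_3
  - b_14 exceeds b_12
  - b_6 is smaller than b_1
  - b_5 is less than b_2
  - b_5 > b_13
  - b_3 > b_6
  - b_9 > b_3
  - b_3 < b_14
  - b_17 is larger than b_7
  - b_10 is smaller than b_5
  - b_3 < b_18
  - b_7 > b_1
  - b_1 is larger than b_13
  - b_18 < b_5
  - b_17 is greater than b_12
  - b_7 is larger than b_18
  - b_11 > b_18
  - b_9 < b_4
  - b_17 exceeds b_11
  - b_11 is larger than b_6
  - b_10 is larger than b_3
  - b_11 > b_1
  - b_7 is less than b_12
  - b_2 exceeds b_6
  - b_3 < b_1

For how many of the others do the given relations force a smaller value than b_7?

The elements the relations force below b_7 are b_6, b_3, b_13, b_1, b_18 — no chain reaches any other.
That is 5.

5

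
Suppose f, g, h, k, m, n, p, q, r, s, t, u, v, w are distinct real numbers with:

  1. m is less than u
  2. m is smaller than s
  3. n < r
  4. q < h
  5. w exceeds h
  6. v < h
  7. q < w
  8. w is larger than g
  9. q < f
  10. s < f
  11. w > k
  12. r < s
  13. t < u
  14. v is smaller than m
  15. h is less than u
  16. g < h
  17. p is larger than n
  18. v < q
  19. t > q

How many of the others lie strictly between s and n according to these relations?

1

Chaining upward from n reaches: r, p, f.
Chaining downward from s reaches: v, r, m.
Strictly between n and s are those in both lists: r — 1 element.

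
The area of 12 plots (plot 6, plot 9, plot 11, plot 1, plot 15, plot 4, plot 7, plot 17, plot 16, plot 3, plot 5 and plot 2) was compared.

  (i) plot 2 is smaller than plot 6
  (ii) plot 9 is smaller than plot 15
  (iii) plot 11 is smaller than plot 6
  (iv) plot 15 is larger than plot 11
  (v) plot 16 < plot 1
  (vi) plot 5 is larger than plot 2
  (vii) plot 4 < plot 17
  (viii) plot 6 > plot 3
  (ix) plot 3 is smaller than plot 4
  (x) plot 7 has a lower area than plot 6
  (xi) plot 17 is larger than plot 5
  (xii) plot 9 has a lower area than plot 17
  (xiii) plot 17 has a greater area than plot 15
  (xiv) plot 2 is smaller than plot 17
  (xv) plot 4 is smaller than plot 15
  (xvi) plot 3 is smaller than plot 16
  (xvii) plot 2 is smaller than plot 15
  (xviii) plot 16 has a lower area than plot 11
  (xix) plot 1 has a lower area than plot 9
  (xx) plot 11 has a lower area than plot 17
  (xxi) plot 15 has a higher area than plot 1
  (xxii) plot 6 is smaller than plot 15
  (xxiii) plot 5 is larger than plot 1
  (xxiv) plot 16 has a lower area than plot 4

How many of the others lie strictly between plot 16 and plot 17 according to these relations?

7

Chaining upward from plot 16 reaches: plot 1, plot 5, plot 4, plot 11, plot 9, plot 6, plot 15.
Chaining downward from plot 17 reaches: plot 2, plot 3, plot 1, plot 5, plot 4, plot 11, plot 7, plot 9, plot 6, plot 15.
Strictly between plot 16 and plot 17 are those in both lists: plot 1, plot 5, plot 4, plot 11, plot 9, plot 6, plot 15 — 7 elements.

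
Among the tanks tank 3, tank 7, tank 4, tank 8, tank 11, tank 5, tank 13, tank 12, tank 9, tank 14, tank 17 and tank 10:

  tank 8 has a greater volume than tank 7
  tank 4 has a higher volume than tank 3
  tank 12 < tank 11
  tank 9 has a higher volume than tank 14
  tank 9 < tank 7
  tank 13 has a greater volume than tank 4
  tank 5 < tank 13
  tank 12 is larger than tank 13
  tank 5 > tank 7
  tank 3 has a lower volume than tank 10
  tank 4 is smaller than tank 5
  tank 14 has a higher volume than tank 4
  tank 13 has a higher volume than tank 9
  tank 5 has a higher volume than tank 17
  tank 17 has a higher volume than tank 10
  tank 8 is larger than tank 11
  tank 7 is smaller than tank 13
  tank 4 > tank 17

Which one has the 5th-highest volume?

tank 5

The consecutive relations fix a unique order: tank 3 < tank 10 < tank 17 < tank 4 < tank 14 < tank 9 < tank 7 < tank 5 < tank 13 < tank 12 < tank 11 < tank 8.
Counting 5 from the largest end gives tank 5.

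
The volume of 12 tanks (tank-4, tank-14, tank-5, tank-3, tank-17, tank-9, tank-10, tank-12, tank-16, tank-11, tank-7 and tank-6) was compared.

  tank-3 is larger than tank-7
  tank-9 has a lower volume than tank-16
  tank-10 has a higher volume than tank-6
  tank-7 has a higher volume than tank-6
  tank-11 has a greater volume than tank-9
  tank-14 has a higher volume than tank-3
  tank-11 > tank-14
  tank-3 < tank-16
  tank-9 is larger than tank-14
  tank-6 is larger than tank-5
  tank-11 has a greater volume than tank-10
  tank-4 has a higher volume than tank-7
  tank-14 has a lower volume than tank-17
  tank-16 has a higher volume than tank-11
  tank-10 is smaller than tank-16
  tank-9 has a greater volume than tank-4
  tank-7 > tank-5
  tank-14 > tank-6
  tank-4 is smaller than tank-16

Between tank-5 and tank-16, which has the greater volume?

tank-16

tank-5 < tank-6 < tank-7 < tank-4 < tank-9 < tank-16, by transitivity through tank-6, tank-7, tank-4, tank-9.
So tank-5 < tank-16; tank-16 is the larger of the two.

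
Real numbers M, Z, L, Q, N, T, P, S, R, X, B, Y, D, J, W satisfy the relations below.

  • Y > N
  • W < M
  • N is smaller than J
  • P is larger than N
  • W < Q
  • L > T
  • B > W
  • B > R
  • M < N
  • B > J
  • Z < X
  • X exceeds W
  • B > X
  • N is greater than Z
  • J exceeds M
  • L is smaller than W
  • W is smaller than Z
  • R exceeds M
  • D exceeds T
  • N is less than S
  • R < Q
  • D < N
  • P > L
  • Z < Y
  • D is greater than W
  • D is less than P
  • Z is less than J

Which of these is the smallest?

T

L is not least since T < L; W is not least since L < W; D is not least since T < D; Z is not least since W < Z; M is not least since W < M; N is not least since Z < N; R is not least since M < R; P is not least since N < P; Y is not least since Z < Y; J is not least since M < J; Q is not least since W < Q; X is not least since Z < X; B is not least since X < B; S is not least since N < S.
Only T has nothing below it, so T is the smallest.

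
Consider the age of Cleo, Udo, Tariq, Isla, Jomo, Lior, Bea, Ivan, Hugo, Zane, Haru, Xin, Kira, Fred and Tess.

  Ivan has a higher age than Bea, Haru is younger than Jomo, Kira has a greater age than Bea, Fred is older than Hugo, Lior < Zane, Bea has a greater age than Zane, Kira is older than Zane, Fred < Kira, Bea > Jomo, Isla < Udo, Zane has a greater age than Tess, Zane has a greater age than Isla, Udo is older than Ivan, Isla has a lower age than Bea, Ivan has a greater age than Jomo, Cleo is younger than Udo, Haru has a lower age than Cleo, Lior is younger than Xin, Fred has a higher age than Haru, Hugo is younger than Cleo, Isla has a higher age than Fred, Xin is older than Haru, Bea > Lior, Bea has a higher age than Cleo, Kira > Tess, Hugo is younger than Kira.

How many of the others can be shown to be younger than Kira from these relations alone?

From Kira the given relations immediately reach Hugo, Fred, Tess, Zane, Bea.
From those, Haru, Lior, Isla, Cleo, Jomo — 10 in total.
Nothing else is reachable below Kira; 10 in all.

10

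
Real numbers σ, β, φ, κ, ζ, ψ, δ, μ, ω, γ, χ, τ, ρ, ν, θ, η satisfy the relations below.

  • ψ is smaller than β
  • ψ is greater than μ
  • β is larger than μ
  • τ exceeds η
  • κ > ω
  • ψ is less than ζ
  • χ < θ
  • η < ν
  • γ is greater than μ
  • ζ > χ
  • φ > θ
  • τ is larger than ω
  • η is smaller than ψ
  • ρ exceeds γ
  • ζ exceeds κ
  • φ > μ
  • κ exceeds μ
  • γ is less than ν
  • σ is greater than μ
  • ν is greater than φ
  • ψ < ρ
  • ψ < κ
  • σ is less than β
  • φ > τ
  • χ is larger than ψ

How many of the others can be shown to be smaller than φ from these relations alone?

7

Directly below φ: μ, τ, θ.
One step further: ω, η, χ (6 so far).
One step further: ψ (7 so far).
Nothing else is reachable below φ; 7 in all.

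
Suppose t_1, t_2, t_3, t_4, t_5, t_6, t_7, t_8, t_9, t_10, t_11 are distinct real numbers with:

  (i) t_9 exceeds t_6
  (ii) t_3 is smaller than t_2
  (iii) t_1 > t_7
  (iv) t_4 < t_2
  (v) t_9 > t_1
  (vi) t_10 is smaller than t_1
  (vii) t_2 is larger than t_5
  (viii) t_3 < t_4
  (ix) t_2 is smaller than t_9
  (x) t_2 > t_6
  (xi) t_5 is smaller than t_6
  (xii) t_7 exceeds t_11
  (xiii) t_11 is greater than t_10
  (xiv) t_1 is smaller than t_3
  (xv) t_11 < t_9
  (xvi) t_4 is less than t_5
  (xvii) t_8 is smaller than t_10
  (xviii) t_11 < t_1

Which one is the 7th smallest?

t_4

Chaining the given pairs: t_8 < t_10 < t_11 < t_7 < t_1 < t_3 < t_4 < t_5 < t_6 < t_2 < t_9.
The 7th smallest is t_4.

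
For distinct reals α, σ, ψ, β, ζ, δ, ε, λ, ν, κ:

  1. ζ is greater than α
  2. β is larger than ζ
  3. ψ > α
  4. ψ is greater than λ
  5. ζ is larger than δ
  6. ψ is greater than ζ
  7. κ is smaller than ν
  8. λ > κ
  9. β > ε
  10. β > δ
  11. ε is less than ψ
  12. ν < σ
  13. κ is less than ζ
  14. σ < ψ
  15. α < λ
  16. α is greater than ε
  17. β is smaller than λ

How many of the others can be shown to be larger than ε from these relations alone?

5

The elements the relations force above ε are α, ζ, β, λ, ψ — no chain reaches any other.
That is 5.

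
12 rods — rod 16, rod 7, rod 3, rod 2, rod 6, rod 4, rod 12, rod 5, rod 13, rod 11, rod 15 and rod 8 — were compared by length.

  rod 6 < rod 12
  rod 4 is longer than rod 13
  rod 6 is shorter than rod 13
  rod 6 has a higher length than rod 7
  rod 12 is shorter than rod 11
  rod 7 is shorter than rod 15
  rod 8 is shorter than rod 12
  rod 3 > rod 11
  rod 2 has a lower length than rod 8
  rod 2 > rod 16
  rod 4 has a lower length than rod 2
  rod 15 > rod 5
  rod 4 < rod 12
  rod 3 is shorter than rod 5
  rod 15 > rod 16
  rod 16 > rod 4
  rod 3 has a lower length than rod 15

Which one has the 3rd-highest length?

The consecutive relations fix a unique order: rod 7 < rod 6 < rod 13 < rod 4 < rod 16 < rod 2 < rod 8 < rod 12 < rod 11 < rod 3 < rod 5 < rod 15.
The 3rd largest is rod 3.

rod 3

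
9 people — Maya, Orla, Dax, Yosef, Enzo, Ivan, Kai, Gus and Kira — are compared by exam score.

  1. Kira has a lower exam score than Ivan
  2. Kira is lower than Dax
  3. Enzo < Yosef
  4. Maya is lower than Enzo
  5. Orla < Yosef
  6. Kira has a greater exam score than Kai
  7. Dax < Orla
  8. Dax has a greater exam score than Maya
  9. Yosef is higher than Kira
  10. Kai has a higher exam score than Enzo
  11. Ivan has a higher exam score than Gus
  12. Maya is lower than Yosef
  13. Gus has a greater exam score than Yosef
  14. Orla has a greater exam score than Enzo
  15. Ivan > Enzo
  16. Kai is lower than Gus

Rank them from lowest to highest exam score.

Maya < Enzo < Kai < Kira < Dax < Orla < Yosef < Gus < Ivan

Each adjacent pair is fixed by a given relation: Maya < Enzo; Enzo < Kai; Kai < Kira; Kira < Dax; Dax < Orla; Orla < Yosef; Yosef < Gus; Gus < Ivan. Chaining them end to end gives the full order.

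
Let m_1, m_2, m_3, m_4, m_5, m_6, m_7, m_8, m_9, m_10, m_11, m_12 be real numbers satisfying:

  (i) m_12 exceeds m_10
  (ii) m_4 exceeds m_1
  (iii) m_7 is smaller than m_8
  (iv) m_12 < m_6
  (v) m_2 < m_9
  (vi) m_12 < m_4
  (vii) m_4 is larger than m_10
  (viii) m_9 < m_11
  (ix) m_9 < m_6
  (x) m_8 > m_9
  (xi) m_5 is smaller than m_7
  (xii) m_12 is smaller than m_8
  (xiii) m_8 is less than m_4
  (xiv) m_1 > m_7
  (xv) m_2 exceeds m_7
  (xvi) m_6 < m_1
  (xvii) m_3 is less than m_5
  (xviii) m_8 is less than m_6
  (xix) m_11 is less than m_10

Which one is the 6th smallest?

Chaining the given pairs: m_3 < m_5 < m_7 < m_2 < m_9 < m_11 < m_10 < m_12 < m_8 < m_6 < m_1 < m_4.
The 6th smallest is m_11.

m_11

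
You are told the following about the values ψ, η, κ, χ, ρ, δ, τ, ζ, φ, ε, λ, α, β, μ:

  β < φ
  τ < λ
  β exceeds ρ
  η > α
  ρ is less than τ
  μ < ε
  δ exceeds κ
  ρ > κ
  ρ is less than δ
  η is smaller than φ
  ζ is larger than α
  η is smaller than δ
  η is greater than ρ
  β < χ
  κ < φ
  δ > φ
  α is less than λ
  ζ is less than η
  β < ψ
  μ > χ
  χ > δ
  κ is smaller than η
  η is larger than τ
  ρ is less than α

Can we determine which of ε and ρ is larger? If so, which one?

ε

Following the relations from ρ: ρ < α < ζ < η < φ < δ < χ < μ < ε.
So ε is larger.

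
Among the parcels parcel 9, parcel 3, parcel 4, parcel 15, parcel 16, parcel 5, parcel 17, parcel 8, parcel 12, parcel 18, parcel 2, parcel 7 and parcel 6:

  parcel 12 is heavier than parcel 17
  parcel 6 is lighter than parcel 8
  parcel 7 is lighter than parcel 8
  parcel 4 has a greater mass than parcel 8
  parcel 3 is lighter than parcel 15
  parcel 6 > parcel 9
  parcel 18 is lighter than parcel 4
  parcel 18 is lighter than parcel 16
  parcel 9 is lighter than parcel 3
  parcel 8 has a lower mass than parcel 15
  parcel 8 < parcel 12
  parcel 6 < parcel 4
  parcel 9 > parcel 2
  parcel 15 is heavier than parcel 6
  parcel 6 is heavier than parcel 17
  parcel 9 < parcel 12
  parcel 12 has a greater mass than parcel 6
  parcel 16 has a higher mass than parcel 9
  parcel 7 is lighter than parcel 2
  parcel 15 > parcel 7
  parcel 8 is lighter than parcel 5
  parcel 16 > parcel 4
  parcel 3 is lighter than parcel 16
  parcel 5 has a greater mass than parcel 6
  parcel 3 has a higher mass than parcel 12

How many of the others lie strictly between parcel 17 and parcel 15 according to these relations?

4

The relations place parcel 17 below parcel 15. An element lies strictly between them when it is forced above parcel 17 and also forced below parcel 15.
Above parcel 17: {parcel 6, parcel 8, parcel 5, parcel 12, parcel 3, parcel 4, parcel 16}. Below parcel 15: {parcel 7, parcel 2, parcel 9, parcel 6, parcel 8, parcel 12, parcel 3}.
Intersection: {parcel 6, parcel 8, parcel 12, parcel 3} — 4.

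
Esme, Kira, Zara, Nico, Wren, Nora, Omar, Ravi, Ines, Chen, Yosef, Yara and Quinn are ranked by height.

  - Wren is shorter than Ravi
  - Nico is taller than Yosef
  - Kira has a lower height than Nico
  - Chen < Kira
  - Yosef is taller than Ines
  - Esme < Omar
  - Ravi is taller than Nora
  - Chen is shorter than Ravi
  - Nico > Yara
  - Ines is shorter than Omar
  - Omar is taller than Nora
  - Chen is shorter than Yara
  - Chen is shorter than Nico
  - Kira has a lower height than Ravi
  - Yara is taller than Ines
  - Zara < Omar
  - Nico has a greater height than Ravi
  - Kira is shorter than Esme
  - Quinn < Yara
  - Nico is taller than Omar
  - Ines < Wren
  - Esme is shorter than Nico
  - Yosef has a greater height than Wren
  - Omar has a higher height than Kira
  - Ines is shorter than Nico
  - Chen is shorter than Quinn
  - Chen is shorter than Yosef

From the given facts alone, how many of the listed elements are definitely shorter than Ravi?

5

From Ravi the given relations immediately reach Chen, Nora, Wren, Kira.
From those, Ines — 5 in total.
Nothing else is reachable below Ravi; 5 in all.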